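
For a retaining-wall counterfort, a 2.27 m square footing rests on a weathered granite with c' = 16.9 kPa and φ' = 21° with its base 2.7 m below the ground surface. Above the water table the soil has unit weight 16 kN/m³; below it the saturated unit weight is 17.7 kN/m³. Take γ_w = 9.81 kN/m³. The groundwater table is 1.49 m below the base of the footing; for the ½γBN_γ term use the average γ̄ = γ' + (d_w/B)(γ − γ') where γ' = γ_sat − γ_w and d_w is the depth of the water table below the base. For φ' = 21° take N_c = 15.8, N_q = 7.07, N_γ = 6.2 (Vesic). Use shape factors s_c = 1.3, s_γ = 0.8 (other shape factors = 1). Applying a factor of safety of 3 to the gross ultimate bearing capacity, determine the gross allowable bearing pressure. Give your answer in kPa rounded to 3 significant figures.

q_all ≈ 242 kPa

q = γ·D_f = 16 × 2.7 = 43.2 kPa.
γ' = 7.89 kN/m³; averaging over the depth B below the base, γ̄ = γ' + (d_w/B)(γ − γ') = 13.213 kN/m³.
c·N_c·s_c = 16.9 × 15.8 × 1.3 = 347.13 kPa
q·N_q = 43.2 × 7.07 = 305.42 kPa
0.5·γ·B·N_γ·s_γ = 0.5 × 13.213 × 2.27 × 6.2 × 0.8 = 74.386 kPa
q_ult = 347.13 + 305.42 + 74.386 = 726.94 kPa.
q_all = q_ult / FS = 726.94 / 3 = 242.31 kPa.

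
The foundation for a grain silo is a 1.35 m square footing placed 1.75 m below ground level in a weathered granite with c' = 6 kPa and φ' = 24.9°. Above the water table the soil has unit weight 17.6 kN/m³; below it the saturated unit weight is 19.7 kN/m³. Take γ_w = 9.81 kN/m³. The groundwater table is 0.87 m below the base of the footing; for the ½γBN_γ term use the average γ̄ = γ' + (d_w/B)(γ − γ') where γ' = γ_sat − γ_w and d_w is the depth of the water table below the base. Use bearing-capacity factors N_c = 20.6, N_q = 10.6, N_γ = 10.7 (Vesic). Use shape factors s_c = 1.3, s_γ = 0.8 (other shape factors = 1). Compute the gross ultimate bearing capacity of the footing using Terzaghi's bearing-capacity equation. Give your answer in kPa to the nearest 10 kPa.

q_ult ≈ 570 kPa

Effective surcharge at the founding depth q = γ·D_f = 17.6 × 1.75 = 30.8 kPa.
With d_w = 0.87 m < B, γ̄ = 9.89 + (0.87/1.35) × (17.6 − 9.89) = 14.859 kN/m³.
q_ult = c·N_c·s_c + q·N_q + 0.5·γ·B·N_γ·s_γ
     = 6 × 20.6 × 1.3 + 30.8 × 10.6 + 0.5 × 14.859 × 1.35 × 10.7 × 0.8
     = 160.68 + 326.48 + 85.853 = 573.01 kPa.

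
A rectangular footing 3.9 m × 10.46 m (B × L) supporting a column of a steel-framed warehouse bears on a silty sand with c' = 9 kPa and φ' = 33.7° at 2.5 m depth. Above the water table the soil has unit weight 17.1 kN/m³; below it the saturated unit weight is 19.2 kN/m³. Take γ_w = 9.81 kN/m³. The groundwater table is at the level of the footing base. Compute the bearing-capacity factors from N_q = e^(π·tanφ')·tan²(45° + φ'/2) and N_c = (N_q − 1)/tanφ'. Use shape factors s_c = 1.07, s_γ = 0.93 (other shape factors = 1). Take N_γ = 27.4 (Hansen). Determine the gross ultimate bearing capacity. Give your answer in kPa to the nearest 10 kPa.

tan33.7° = 0.6669, so N_q = e^(π×0.6669)·tan²(61.85°) = 8.127 × 3.493 = 28.39.
N_c = (28.39 − 1)/tan33.7° = 41.06.
q = γ·D_f = 17.1 × 2.5 = 42.75 kPa.
For the ½γBN_γ term take γ' = 19.2 − 9.81 = 9.39 kN/m³ (soil below base is submerged).
c·N_c·s_c = 9 × 41.063 × 1.07 = 395.44 kPa
q·N_q = 42.75 × 28.386 = 1213.5 kPa
0.5·γ·B·N_γ·s_γ = 0.5 × 9.39 × 3.9 × 27.4 × 0.93 = 466.59 kPa
q_ult = 395.44 + 1213.5 + 466.59 = 2075.5 kPa.

q_ult ≈ 2080 kPa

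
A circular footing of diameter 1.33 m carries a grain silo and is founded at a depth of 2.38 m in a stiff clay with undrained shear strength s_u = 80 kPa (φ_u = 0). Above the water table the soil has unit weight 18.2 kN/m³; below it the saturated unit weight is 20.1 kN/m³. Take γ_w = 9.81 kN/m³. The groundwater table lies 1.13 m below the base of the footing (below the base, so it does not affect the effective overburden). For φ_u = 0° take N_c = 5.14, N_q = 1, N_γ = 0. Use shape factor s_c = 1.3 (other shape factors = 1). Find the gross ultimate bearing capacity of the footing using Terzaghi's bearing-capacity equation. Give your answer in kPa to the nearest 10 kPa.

Effective surcharge at the founding depth q = γ·D_f = 18.2 × 2.38 = 43.316 kPa.
q_ult = c·N_c·s_c + q·N_q
     = 80 × 5.14 × 1.3 + 43.316 × 1
     = 534.56 + 43.316 = 577.88 kPa.

q_ult ≈ 580 kPa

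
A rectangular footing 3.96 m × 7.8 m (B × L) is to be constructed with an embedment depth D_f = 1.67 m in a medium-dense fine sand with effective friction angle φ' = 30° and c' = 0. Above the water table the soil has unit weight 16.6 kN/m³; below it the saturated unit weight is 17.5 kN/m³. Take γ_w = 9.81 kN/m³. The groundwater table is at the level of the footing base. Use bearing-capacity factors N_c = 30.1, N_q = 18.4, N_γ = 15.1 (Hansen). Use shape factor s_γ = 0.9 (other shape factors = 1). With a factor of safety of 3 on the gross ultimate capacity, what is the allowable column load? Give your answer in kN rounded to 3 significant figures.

P_all ≈ 7380 kN

Effective surcharge at the founding depth q = γ·D_f = 16.6 × 1.67 = 27.722 kPa.
The water table coincides with the base, so in the self-weight term γ → γ' = 7.69 kN/m³.
q_ult = q·N_q + 0.5·γ·B·N_γ·s_γ
     = 27.722 × 18.4 + 0.5 × 7.69 × 3.96 × 15.1 × 0.9
     = 510.08 + 206.92 = 717.01 kPa.
Gross allowable pressure q_all = 717.01 / 3 = 239 kPa.
Footing area = 30.888 m², so allowable column load = 239 × 30.888 = 7382.3 kN.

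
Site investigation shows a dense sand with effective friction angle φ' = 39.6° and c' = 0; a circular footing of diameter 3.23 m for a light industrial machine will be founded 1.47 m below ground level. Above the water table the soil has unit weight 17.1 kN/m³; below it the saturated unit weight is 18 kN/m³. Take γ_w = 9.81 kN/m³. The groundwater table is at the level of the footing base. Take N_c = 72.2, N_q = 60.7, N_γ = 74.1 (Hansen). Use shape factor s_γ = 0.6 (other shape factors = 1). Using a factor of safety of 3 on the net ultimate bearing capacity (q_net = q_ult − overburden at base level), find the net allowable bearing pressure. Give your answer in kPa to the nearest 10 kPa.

Overburden at base level: q = 17.1 × 1.47 = 25.137 kPa.
Below the base the soil is submerged, so the ½γBN_γ term uses γ' = 18 − 9.81 = 8.19 kN/m³.
Surcharge term q·N_q = 25.137 × 60.7 = 1525.8 kPa; self-weight term 0.5·γ·B·N_γ·s_γ = 0.5 × 8.19 × 3.23 × 74.1 × 0.6 = 588.07 kPa.
q_ult = 1525.8 + 588.07 = 2113.9 kPa.
q_net = 2113.9 − 25.137 = 2088.7 kPa.
q_all(net) = 2088.7 / 3 = 696.25 kPa.

q_all(net) ≈ 700 kPa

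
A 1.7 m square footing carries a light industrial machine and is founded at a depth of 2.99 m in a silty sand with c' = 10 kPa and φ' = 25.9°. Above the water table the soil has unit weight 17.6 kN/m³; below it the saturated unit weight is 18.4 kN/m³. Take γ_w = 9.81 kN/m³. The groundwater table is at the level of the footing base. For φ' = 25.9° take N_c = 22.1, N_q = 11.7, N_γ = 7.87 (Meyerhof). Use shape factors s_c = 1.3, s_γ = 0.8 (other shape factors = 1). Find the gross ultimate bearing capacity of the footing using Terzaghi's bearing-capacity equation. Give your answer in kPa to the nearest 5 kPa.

q_ult ≈ 950 kPa

q = γ·D_f = 17.6 × 2.99 = 52.624 kPa.
For the ½γBN_γ term take γ' = 18.4 − 9.81 = 8.59 kN/m³ (soil below base is submerged).
c·N_c·s_c = 10 × 22.1 × 1.3 = 287.3 kPa
q·N_q = 52.624 × 11.7 = 615.7 kPa
0.5·γ·B·N_γ·s_γ = 0.5 × 8.59 × 1.7 × 7.87 × 0.8 = 45.97 kPa
q_ult = 287.3 + 615.7 + 45.97 = 948.97 kPa.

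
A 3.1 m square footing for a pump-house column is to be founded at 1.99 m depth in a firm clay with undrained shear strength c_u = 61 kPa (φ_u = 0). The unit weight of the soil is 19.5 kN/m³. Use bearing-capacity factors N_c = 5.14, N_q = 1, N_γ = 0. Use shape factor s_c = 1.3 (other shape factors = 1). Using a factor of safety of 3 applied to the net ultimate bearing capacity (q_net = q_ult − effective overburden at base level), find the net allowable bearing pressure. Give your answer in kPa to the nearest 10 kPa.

Effective surcharge at the founding depth q = γ·D_f = 19.5 × 1.99 = 38.805 kPa.
q_ult = c·N_c·s_c + q·N_q
     = 61 × 5.14 × 1.3 + 38.805 × 1
     = 407.6 + 38.805 = 446.41 kPa.
Net ultimate: q_net = 446.41 − 38.805 = 407.6 kPa.
q_all(net) = 407.6 / 3 = 135.87 kPa.

q_all(net) ≈ 140 kPa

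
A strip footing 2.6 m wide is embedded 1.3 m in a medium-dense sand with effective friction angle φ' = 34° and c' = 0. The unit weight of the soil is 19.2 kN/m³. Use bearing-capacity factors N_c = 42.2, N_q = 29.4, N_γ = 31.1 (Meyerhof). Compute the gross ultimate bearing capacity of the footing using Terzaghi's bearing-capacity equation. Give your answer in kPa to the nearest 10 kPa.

q_ult ≈ 1510 kPa

Overburden at base level: q = 19.2 × 1.3 = 24.96 kPa.
Surcharge term q·N_q = 24.96 × 29.4 = 733.82 kPa; self-weight term 0.5·γ·B·N_γ = 0.5 × 19.2 × 2.6 × 31.1 = 776.26 kPa.
q_ult = 733.82 + 776.26 = 1510.1 kPa.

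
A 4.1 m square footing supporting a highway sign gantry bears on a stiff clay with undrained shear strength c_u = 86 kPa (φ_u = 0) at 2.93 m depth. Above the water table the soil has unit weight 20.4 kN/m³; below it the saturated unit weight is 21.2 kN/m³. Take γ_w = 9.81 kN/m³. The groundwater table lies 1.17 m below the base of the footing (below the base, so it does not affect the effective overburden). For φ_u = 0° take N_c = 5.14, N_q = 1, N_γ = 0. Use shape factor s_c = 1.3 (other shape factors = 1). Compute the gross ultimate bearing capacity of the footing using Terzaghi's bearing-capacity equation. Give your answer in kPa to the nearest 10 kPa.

Overburden at base level: q = 20.4 × 2.93 = 59.772 kPa.
Cohesion term c·N_c·s_c = 86 × 5.14 × 1.3 = 574.65 kPa; surcharge term q·N_q = 59.772 × 1 = 59.772 kPa.
q_ult = 574.65 + 59.772 = 634.42 kPa.

q_ult ≈ 630 kPa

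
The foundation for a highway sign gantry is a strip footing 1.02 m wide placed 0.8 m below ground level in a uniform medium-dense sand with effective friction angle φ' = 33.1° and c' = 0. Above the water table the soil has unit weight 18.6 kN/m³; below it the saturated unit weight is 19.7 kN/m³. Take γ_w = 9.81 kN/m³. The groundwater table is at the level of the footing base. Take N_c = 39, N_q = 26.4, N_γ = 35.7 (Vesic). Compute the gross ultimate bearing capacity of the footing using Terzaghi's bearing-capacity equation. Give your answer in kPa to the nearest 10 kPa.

Overburden at base level: q = 18.6 × 0.8 = 14.88 kPa.
Below the base the soil is submerged, so the ½γBN_γ term uses γ' = 19.7 − 9.81 = 9.89 kN/m³.
Surcharge term q·N_q = 14.88 × 26.4 = 392.83 kPa; self-weight term 0.5·γ·B·N_γ = 0.5 × 9.89 × 1.02 × 35.7 = 180.07 kPa.
q_ult = 392.83 + 180.07 = 572.9 kPa.

q_ult ≈ 570 kPa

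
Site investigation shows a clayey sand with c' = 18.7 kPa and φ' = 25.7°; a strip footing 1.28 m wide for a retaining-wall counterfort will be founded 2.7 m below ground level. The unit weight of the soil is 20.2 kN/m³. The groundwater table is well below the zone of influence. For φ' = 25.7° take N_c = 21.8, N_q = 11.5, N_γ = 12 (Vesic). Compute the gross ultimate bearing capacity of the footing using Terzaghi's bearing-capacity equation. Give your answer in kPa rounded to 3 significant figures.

Overburden at base level: q = 20.2 × 2.7 = 54.54 kPa.
Cohesion term c·N_c = 18.7 × 21.8 = 407.66 kPa; surcharge term q·N_q = 54.54 × 11.5 = 627.21 kPa; self-weight term 0.5·γ·B·N_γ = 0.5 × 20.2 × 1.28 × 12 = 155.14 kPa.
q_ult = 407.66 + 627.21 + 155.14 = 1190 kPa.

q_ult ≈ 1190 kPa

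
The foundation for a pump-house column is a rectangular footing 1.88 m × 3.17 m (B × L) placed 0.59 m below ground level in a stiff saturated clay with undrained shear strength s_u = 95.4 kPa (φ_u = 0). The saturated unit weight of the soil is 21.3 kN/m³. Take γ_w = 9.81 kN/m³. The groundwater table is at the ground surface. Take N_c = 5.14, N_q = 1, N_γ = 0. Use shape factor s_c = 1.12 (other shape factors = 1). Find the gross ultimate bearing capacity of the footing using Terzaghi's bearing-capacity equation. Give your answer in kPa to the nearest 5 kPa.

q_ult ≈ 555 kPa

With the water table at the surface the whole profile is submerged: γ' = 21.3 − 9.81 = 11.49 kN/m³, so q = γ'·D_f = 6.7791 kPa.
q_ult = c·N_c·s_c + q·N_q
     = 95.4 × 5.14 × 1.12 + 6.7791 × 1
     = 549.2 + 6.7791 = 555.98 kPa.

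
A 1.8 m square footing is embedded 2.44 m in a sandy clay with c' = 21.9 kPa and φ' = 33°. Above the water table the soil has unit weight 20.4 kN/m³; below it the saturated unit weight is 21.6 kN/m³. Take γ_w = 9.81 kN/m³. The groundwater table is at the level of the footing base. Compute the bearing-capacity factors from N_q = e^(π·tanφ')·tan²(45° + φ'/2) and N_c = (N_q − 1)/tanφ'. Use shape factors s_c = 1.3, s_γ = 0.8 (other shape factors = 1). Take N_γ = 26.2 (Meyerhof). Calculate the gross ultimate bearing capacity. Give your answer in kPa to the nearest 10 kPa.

tan33° = 0.6494, so N_q = e^(π×0.6494)·tan²(61.5°) = 7.692 × 3.392 = 26.09.
N_c = (26.09 − 1)/tan33° = 38.64.
q = γ·D_f = 20.4 × 2.44 = 49.776 kPa.
For the ½γBN_γ term take γ' = 21.6 − 9.81 = 11.79 kN/m³ (soil below base is submerged).
c·N_c·s_c = 21.9 × 38.638 × 1.3 = 1100 kPa
q·N_q = 49.776 × 26.092 = 1298.8 kPa
0.5·γ·B·N_γ·s_γ = 0.5 × 11.79 × 1.8 × 26.2 × 0.8 = 222.41 kPa
q_ult = 1100 + 1298.8 + 222.41 = 2621.2 kPa.

q_ult ≈ 2620 kPa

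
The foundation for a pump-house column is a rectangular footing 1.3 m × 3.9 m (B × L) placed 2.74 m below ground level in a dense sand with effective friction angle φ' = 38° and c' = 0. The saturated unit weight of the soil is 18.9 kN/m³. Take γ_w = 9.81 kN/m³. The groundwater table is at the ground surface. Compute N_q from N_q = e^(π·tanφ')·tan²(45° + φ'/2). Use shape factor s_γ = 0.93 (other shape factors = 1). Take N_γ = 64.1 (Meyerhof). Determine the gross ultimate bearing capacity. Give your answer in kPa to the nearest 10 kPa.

q_ult ≈ 1570 kPa

tan38° = 0.7813, so N_q = e^(π×0.7813)·tan²(64°) = 11.64 × 4.204 = 48.93.
γ' = 18.9 − 9.81 = 9.09 kN/m³ (submerged throughout). q = 9.09 × 2.74 = 24.907 kPa; the same γ' applies in the ½γBN_γ term.
q·N_q = 24.907 × 48.933 = 1218.8 kPa
0.5·γ·B·N_γ·s_γ = 0.5 × 9.09 × 1.3 × 64.1 × 0.93 = 352.22 kPa
q_ult = 1218.8 + 352.22 = 1571 kPa.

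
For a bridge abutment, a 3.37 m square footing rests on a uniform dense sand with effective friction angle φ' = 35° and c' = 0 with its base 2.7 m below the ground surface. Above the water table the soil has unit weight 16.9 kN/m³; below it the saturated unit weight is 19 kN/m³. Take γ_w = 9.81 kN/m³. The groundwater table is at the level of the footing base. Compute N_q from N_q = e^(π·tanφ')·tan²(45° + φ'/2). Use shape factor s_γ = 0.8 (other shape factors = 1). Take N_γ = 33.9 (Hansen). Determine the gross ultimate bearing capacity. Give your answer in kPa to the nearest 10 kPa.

q_ult ≈ 1940 kPa

tan35° = 0.7002, so N_q = e^(π×0.7002)·tan²(62.5°) = 9.023 × 3.69 = 33.3.
q = γ·D_f = 16.9 × 2.7 = 45.63 kPa.
For the ½γBN_γ term take γ' = 19 − 9.81 = 9.19 kN/m³ (soil below base is submerged).
q·N_q = 45.63 × 33.296 = 1519.3 kPa
0.5·γ·B·N_γ·s_γ = 0.5 × 9.19 × 3.37 × 33.9 × 0.8 = 419.96 kPa
q_ult = 1519.3 + 419.96 = 1939.3 kPa.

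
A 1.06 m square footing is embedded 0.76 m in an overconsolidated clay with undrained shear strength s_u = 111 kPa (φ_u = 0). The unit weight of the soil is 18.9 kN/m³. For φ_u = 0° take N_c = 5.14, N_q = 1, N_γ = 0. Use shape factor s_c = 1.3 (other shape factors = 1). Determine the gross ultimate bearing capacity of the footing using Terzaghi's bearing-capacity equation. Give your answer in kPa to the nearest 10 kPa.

q = γ·D_f = 18.9 × 0.76 = 14.364 kPa.
c·N_c·s_c = 111 × 5.14 × 1.3 = 741.7 kPa
q·N_q = 14.364 × 1 = 14.364 kPa
q_ult = 741.7 + 14.364 = 756.07 kPa.

q_ult ≈ 760 kPa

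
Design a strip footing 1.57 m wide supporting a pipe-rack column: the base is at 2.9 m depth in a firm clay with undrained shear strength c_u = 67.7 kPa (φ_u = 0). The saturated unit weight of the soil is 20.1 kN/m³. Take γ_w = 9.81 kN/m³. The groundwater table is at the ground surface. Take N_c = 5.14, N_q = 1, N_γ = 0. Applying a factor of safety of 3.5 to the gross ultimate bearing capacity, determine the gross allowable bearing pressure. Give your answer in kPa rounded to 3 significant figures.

q_all ≈ 108 kPa

With the water table at the surface the whole profile is submerged: γ' = 20.1 − 9.81 = 10.29 kN/m³, so q = γ'·D_f = 29.841 kPa.
q_ult = c·N_c + q·N_q
     = 67.7 × 5.14 + 29.841 × 1
     = 347.98 + 29.841 = 377.82 kPa.
q_all = q_ult / FS = 377.82 / 3.5 = 107.95 kPa.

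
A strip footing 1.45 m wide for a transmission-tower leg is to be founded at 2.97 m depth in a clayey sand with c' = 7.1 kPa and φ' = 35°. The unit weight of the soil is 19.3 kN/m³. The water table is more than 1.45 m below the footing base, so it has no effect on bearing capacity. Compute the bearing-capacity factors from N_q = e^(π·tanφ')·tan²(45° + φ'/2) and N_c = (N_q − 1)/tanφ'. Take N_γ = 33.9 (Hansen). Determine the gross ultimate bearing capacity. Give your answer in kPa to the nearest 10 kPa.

q_ult ≈ 2710 kPa

tan35° = 0.7002, so N_q = e^(π×0.7002)·tan²(62.5°) = 9.023 × 3.69 = 33.3.
N_c = (33.3 − 1)/tan35° = 46.12.
Overburden at base level: q = 19.3 × 2.97 = 57.321 kPa.
Cohesion term c·N_c = 7.1 × 46.124 = 327.48 kPa; surcharge term q·N_q = 57.321 × 33.296 = 1908.6 kPa; self-weight term 0.5·γ·B·N_γ = 0.5 × 19.3 × 1.45 × 33.9 = 474.35 kPa.
q_ult = 327.48 + 1908.6 + 474.35 = 2710.4 kPa.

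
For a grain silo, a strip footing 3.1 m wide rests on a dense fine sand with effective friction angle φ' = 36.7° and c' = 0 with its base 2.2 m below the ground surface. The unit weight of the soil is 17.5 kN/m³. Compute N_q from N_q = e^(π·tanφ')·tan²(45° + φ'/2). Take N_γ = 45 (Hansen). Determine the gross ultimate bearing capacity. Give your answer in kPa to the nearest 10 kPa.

q_ult ≈ 2810 kPa

tan36.7° = 0.7454, so N_q = e^(π×0.7454)·tan²(63.35°) = 10.399 × 3.97 = 41.29.
Overburden at base level: q = 17.5 × 2.2 = 38.5 kPa.
Surcharge term q·N_q = 38.5 × 41.288 = 1589.6 kPa; self-weight term 0.5·γ·B·N_γ = 0.5 × 17.5 × 3.1 × 45 = 1220.6 kPa.
q_ult = 1589.6 + 1220.6 = 2810.2 kPa.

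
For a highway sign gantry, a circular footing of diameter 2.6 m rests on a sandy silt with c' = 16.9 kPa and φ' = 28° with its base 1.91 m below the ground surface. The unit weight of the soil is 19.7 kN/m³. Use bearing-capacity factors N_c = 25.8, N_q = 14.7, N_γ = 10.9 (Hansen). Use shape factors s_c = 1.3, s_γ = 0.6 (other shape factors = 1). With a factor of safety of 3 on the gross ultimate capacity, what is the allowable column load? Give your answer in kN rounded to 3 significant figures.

Overburden at base level: q = 19.7 × 1.91 = 37.627 kPa.
Cohesion term c·N_c·s_c = 16.9 × 25.8 × 1.3 = 566.83 kPa; surcharge term q·N_q = 37.627 × 14.7 = 553.12 kPa; self-weight term 0.5·γ·B·N_γ·s_γ = 0.5 × 19.7 × 2.6 × 10.9 × 0.6 = 167.49 kPa.
q_ult = 566.83 + 553.12 + 167.49 = 1287.4 kPa.
Gross allowable pressure q_all = 1287.4 / 3 = 429.14 kPa.
Footing area = 5.3093 m², so allowable column load = 429.14 × 5.3093 = 2278.5 kN.

P_all ≈ 2280 kN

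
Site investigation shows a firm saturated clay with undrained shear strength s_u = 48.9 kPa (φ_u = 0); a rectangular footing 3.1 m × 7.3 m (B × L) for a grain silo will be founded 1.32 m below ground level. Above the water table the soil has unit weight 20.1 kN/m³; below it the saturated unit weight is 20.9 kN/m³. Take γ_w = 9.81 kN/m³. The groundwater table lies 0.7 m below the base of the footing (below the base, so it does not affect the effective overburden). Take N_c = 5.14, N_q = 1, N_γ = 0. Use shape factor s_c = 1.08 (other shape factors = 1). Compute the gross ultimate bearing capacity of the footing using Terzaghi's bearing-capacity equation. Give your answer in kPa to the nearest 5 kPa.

q_ult ≈ 300 kPa

q = γ·D_f = 20.1 × 1.32 = 26.532 kPa.
c·N_c·s_c = 48.9 × 5.14 × 1.08 = 271.45 kPa
q·N_q = 26.532 × 1 = 26.532 kPa
q_ult = 271.45 + 26.532 = 297.99 kPa.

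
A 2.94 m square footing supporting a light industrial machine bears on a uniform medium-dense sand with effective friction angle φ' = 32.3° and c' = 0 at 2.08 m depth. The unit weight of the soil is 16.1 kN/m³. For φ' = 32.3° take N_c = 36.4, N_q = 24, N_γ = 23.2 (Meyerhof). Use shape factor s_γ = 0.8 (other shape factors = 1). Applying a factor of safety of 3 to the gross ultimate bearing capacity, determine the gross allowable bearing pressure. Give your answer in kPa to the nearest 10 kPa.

Overburden at base level: q = 16.1 × 2.08 = 33.488 kPa.
Surcharge term q·N_q = 33.488 × 24 = 803.71 kPa; self-weight term 0.5·γ·B·N_γ·s_γ = 0.5 × 16.1 × 2.94 × 23.2 × 0.8 = 439.26 kPa.
q_ult = 803.71 + 439.26 = 1243 kPa.
q_all = q_ult / FS = 1243 / 3 = 414.32 kPa.

q_all ≈ 410 kPa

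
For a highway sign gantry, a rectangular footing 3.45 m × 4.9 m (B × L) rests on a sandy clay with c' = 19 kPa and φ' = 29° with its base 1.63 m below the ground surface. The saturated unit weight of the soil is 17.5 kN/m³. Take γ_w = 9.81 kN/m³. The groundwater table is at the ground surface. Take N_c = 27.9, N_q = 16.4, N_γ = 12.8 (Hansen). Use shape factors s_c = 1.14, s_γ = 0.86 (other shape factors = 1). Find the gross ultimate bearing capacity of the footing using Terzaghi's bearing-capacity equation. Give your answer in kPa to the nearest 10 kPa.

Water table at ground surface, so effective unit weight γ' = 17.5 − 9.81 = 7.69 kN/m³ is used throughout; overburden q = 7.69 × 1.63 = 12.535 kPa; the same γ' applies in the ½γBN_γ term.
Cohesion term c·N_c·s_c = 19 × 27.9 × 1.14 = 604.31 kPa; surcharge term q·N_q = 12.535 × 16.4 = 205.57 kPa; self-weight term 0.5·γ·B·N_γ·s_γ = 0.5 × 7.69 × 3.45 × 12.8 × 0.86 = 146.02 kPa.
q_ult = 604.31 + 205.57 + 146.02 = 955.91 kPa.

q_ult ≈ 960 kPa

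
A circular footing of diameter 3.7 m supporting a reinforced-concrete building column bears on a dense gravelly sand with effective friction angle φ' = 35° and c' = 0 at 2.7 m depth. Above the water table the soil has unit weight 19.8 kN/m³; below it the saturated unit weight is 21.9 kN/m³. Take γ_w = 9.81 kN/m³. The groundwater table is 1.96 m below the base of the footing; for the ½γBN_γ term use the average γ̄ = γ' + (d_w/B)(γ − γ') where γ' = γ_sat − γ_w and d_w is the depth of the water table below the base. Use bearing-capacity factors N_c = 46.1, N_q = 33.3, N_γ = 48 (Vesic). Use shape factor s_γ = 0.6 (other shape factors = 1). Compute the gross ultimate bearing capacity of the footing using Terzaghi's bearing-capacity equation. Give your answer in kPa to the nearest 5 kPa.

Overburden at base level: q = 19.8 × 2.7 = 53.46 kPa.
The water table is 1.96 m below the base (< B = 3.7 m), so the ½γBN_γ term uses γ̄ = γ' + (d_w/B)(γ − γ') = 12.09 + (1.96/3.7)(19.8 − 12.09) = 16.174 kN/m³.
Surcharge term q·N_q = 53.46 × 33.3 = 1780.2 kPa; self-weight term 0.5·γ·B·N_γ·s_γ = 0.5 × 16.174 × 3.7 × 48 × 0.6 = 861.76 kPa.
q_ult = 1780.2 + 861.76 = 2642 kPa.

q_ult ≈ 2640 kPa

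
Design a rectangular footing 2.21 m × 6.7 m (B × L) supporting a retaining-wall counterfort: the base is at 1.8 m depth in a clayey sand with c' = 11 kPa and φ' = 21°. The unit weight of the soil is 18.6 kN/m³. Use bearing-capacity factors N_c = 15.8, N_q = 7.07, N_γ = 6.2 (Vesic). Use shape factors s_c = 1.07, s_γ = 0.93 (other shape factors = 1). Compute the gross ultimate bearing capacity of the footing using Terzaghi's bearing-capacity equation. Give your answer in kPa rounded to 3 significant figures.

q = γ·D_f = 18.6 × 1.8 = 33.48 kPa.
c·N_c·s_c = 11 × 15.8 × 1.07 = 185.97 kPa
q·N_q = 33.48 × 7.07 = 236.7 kPa
0.5·γ·B·N_γ·s_γ = 0.5 × 18.6 × 2.21 × 6.2 × 0.93 = 118.51 kPa
q_ult = 185.97 + 236.7 + 118.51 = 541.18 kPa.

q_ult ≈ 541 kPa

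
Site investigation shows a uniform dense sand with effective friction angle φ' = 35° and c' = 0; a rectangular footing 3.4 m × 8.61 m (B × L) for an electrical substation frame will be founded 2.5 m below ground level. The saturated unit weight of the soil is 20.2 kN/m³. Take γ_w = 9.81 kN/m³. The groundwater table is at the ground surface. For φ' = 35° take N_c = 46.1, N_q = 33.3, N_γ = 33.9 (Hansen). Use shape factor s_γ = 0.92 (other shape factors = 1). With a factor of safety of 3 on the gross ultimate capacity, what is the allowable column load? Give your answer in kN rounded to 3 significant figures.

Water table at ground surface, so effective unit weight γ' = 20.2 − 9.81 = 10.39 kN/m³ is used throughout; overburden q = 10.39 × 2.5 = 25.975 kPa; the same γ' applies in the ½γBN_γ term.
Surcharge term q·N_q = 25.975 × 33.3 = 864.97 kPa; self-weight term 0.5·γ·B·N_γ·s_γ = 0.5 × 10.39 × 3.4 × 33.9 × 0.92 = 550.87 kPa.
q_ult = 864.97 + 550.87 = 1415.8 kPa.
Gross allowable pressure q_all = 1415.8 / 3 = 471.95 kPa.
Footing area = 29.274 m², so allowable column load = 471.95 × 29.274 = 13816 kN.

P_all ≈ 13800 kN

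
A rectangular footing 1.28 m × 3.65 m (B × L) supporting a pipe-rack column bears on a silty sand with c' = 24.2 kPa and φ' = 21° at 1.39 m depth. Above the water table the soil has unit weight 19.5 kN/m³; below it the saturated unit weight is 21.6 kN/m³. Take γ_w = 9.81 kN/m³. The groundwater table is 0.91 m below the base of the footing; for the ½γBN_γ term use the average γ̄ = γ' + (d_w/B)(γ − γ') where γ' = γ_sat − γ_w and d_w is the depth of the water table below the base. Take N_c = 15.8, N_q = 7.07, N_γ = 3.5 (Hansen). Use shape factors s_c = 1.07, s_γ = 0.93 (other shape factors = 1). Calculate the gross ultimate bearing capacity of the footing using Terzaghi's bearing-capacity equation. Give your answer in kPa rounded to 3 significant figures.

q_ult ≈ 637 kPa

Effective surcharge at the founding depth q = γ·D_f = 19.5 × 1.39 = 27.105 kPa.
With d_w = 0.91 m < B, γ̄ = 11.79 + (0.91/1.28) × (19.5 − 11.79) = 17.271 kN/m³.
q_ult = c·N_c·s_c + q·N_q + 0.5·γ·B·N_γ·s_γ
     = 24.2 × 15.8 × 1.07 + 27.105 × 7.07 + 0.5 × 17.271 × 1.28 × 3.5 × 0.93
     = 409.13 + 191.63 + 35.98 = 636.74 kPa.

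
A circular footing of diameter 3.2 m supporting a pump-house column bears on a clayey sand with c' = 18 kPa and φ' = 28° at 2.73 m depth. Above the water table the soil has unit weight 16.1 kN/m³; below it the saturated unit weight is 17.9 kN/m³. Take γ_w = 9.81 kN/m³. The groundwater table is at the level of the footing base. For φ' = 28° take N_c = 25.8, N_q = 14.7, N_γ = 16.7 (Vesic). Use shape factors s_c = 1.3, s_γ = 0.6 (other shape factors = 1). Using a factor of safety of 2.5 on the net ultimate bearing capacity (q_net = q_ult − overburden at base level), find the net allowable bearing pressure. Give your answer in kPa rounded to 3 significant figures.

Effective surcharge at the founding depth q = γ·D_f = 16.1 × 2.73 = 43.953 kPa.
The water table coincides with the base, so in the self-weight term γ → γ' = 8.09 kN/m³.
q_ult = c·N_c·s_c + q·N_q + 0.5·γ·B·N_γ·s_γ
     = 18 × 25.8 × 1.3 + 43.953 × 14.7 + 0.5 × 8.09 × 3.2 × 16.7 × 0.6
     = 603.72 + 646.11 + 129.7 = 1379.5 kPa.
q_net = 1379.5 − 43.953 = 1335.6 kPa.
q_all(net) = 1335.6 / 2.5 = 534.23 kPa.

q_all(net) ≈ 534 kPa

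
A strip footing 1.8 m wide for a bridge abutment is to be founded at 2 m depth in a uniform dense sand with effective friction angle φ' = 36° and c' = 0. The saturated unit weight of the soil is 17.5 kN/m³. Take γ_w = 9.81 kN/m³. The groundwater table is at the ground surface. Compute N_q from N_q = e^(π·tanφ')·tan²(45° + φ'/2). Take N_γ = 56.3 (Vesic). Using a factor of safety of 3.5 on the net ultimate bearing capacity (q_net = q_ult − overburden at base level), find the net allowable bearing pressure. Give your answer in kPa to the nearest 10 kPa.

N_q = e^(π·tan36°)·tan²(63°) = 37.75.
Water table at ground surface, so effective unit weight γ' = 17.5 − 9.81 = 7.69 kN/m³ is used throughout; overburden q = 7.69 × 2 = 15.38 kPa; the same γ' applies in the ½γBN_γ term.
Surcharge term q·N_q = 15.38 × 37.752 = 580.63 kPa; self-weight term 0.5·γ·B·N_γ = 0.5 × 7.69 × 1.8 × 56.3 = 389.65 kPa.
q_ult = 580.63 + 389.65 = 970.29 kPa.
q_net = 970.29 − 15.38 = 954.91 kPa.
q_all(net) = 954.91 / 3.5 = 272.83 kPa.

q_all(net) ≈ 270 kPa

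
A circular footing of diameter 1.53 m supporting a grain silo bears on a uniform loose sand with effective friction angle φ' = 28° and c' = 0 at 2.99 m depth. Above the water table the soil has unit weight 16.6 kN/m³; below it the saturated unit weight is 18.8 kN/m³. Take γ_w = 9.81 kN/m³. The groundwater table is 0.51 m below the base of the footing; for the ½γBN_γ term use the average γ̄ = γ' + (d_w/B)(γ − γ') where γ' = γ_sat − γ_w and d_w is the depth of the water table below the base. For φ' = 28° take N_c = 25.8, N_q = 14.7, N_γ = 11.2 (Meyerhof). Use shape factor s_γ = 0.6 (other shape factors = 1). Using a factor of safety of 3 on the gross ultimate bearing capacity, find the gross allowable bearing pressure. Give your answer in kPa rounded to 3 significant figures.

q_all ≈ 263 kPa

Overburden at base level: q = 16.6 × 2.99 = 49.634 kPa.
The water table is 0.51 m below the base (< B = 1.53 m), so the ½γBN_γ term uses γ̄ = γ' + (d_w/B)(γ − γ') = 8.99 + (0.51/1.53)(16.6 − 8.99) = 11.527 kN/m³.
Surcharge term q·N_q = 49.634 × 14.7 = 729.62 kPa; self-weight term 0.5·γ·B·N_γ·s_γ = 0.5 × 11.527 × 1.53 × 11.2 × 0.6 = 59.256 kPa.
q_ult = 729.62 + 59.256 = 788.88 kPa.
q_all = 788.88 / 3 = 262.96 kPa.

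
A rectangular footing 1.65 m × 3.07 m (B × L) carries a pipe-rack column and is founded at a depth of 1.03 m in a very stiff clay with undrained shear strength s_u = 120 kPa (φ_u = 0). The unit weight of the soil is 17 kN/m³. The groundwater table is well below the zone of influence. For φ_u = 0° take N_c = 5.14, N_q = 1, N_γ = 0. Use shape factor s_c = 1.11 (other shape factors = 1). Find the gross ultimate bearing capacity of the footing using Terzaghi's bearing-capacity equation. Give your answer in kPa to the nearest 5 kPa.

q_ult ≈ 700 kPa

q = γ·D_f = 17 × 1.03 = 17.51 kPa.
c·N_c·s_c = 120 × 5.14 × 1.11 = 684.65 kPa
q·N_q = 17.51 × 1 = 17.51 kPa
q_ult = 684.65 + 17.51 = 702.16 kPa.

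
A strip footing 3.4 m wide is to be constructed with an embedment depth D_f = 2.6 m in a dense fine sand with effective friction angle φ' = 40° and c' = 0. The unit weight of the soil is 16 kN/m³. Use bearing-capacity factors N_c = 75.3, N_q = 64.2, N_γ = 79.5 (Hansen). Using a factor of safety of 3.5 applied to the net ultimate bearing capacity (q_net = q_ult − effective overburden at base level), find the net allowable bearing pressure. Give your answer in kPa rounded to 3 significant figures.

q_all(net) ≈ 1370 kPa

q = γ·D_f = 16 × 2.6 = 41.6 kPa.
q·N_q = 41.6 × 64.2 = 2670.7 kPa
0.5·γ·B·N_γ = 0.5 × 16 × 3.4 × 79.5 = 2162.4 kPa
q_ult = 2670.7 + 2162.4 = 4833.1 kPa.
Net ultimate: q_net = 4833.1 − 41.6 = 4791.5 kPa.
q_all(net) = 4791.5 / 3.5 = 1369 kPa.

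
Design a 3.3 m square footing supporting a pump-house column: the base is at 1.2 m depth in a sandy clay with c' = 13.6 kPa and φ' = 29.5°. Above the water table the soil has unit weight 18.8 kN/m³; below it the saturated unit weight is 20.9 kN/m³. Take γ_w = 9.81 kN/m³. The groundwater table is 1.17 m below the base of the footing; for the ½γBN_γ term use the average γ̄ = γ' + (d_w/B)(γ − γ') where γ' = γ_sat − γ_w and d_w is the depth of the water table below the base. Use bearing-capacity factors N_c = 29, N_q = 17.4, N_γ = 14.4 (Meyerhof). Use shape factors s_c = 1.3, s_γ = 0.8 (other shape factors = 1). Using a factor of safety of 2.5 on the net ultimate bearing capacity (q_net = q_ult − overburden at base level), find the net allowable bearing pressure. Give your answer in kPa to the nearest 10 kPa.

q_all(net) ≈ 460 kPa

q = γ·D_f = 18.8 × 1.2 = 22.56 kPa.
γ' = 11.09 kN/m³; averaging over the depth B below the base, γ̄ = γ' + (d_w/B)(γ − γ') = 13.824 kN/m³.
c·N_c·s_c = 13.6 × 29 × 1.3 = 512.72 kPa
q·N_q = 22.56 × 17.4 = 392.54 kPa
0.5·γ·B·N_γ·s_γ = 0.5 × 13.824 × 3.3 × 14.4 × 0.8 = 262.76 kPa
q_ult = 512.72 + 392.54 + 262.76 = 1168 kPa.
q_net = 1168 − 22.56 = 1145.5 kPa.
q_all(net) = 1145.5 / 2.5 = 458.18 kPa.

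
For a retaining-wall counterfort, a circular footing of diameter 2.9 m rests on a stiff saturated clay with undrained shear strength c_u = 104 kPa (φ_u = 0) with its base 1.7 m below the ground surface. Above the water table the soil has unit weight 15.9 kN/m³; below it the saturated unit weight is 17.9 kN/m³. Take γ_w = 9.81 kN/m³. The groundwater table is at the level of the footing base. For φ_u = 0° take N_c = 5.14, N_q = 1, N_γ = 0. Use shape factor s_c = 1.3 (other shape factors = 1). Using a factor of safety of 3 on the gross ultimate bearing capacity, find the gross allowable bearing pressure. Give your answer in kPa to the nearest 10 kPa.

q_all ≈ 240 kPa

Overburden at base level: q = 15.9 × 1.7 = 27.03 kPa.
Cohesion term c·N_c·s_c = 104 × 5.14 × 1.3 = 694.93 kPa; surcharge term q·N_q = 27.03 × 1 = 27.03 kPa.
q_ult = 694.93 + 27.03 = 721.96 kPa.
q_all = 721.96 / 3 = 240.65 kPa.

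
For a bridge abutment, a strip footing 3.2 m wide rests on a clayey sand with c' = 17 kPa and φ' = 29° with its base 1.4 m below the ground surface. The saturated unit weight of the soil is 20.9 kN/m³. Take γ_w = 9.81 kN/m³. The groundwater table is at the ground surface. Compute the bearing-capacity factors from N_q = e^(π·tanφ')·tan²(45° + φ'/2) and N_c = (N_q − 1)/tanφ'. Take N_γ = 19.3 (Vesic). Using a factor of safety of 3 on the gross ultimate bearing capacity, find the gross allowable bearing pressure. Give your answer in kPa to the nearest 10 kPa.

q_all ≈ 360 kPa

N_q = e^(π·tan29°)·tan²(59.5°) = 16.44; N_c = (N_q − 1)/tanφ' = 27.86.
Water table at ground surface, so effective unit weight γ' = 20.9 − 9.81 = 11.09 kN/m³ is used throughout; overburden q = 11.09 × 1.4 = 15.526 kPa; the same γ' applies in the ½γBN_γ term.
Cohesion term c·N_c = 17 × 27.86 = 473.63 kPa; surcharge term q·N_q = 15.526 × 16.443 = 255.3 kPa; self-weight term 0.5·γ·B·N_γ = 0.5 × 11.09 × 3.2 × 19.3 = 342.46 kPa.
q_ult = 473.63 + 255.3 + 342.46 = 1071.4 kPa.
q_all = 1071.4 / 3 = 357.13 kPa.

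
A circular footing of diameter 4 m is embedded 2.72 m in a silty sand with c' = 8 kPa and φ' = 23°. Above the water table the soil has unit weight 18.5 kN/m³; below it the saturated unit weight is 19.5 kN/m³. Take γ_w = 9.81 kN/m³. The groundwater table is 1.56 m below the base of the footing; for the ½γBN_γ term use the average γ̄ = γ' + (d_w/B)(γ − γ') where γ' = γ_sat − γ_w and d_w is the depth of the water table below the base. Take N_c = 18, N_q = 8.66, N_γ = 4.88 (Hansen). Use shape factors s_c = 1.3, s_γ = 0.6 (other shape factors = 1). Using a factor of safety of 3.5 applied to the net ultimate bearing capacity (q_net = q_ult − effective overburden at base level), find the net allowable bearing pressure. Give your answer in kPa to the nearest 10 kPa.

q_all(net) ≈ 190 kPa

Overburden at base level: q = 18.5 × 2.72 = 50.32 kPa.
The water table is 1.56 m below the base (< B = 4 m), so the ½γBN_γ term uses γ̄ = γ' + (d_w/B)(γ − γ') = 9.69 + (1.56/4)(18.5 − 9.69) = 13.126 kN/m³.
Cohesion term c·N_c·s_c = 8 × 18 × 1.3 = 187.2 kPa; surcharge term q·N_q = 50.32 × 8.66 = 435.77 kPa; self-weight term 0.5·γ·B·N_γ·s_γ = 0.5 × 13.126 × 4 × 4.88 × 0.6 = 76.865 kPa.
q_ult = 187.2 + 435.77 + 76.865 = 699.84 kPa.
Net ultimate: q_net = 699.84 − 50.32 = 649.52 kPa.
q_all(net) = 649.52 / 3.5 = 185.58 kPa.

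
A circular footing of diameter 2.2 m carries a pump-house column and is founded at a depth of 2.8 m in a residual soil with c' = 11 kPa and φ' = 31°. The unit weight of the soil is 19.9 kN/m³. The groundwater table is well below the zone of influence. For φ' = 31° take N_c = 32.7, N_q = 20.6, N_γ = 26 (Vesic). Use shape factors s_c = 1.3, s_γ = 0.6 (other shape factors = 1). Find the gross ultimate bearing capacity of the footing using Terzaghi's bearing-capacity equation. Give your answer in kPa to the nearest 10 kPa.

q = γ·D_f = 19.9 × 2.8 = 55.72 kPa.
c·N_c·s_c = 11 × 32.7 × 1.3 = 467.61 kPa
q·N_q = 55.72 × 20.6 = 1147.8 kPa
0.5·γ·B·N_γ·s_γ = 0.5 × 19.9 × 2.2 × 26 × 0.6 = 341.48 kPa
q_ult = 467.61 + 1147.8 + 341.48 = 1956.9 kPa.

q_ult ≈ 1960 kPa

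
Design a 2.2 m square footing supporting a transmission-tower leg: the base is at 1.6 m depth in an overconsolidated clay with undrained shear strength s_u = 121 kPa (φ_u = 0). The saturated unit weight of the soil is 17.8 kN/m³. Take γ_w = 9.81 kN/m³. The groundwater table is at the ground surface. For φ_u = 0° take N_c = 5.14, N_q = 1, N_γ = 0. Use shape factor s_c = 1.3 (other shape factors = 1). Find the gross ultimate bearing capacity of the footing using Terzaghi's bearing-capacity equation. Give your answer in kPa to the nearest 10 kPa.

q_ult ≈ 820 kPa

Water table at ground surface, so effective unit weight γ' = 17.8 − 9.81 = 7.99 kN/m³ is used throughout; overburden q = 7.99 × 1.6 = 12.784 kPa.
Cohesion term c·N_c·s_c = 121 × 5.14 × 1.3 = 808.52 kPa; surcharge term q·N_q = 12.784 × 1 = 12.784 kPa.
q_ult = 808.52 + 12.784 = 821.31 kPa.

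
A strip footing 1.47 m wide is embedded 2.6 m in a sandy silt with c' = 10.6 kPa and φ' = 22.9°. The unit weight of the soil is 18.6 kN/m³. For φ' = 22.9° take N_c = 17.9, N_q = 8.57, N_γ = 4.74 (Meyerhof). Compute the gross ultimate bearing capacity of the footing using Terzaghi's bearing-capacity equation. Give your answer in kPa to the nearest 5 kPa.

q_ult ≈ 670 kPa

Effective surcharge at the founding depth q = γ·D_f = 18.6 × 2.6 = 48.36 kPa.
q_ult = c·N_c + q·N_q + 0.5·γ·B·N_γ
     = 10.6 × 17.9 + 48.36 × 8.57 + 0.5 × 18.6 × 1.47 × 4.74
     = 189.74 + 414.45 + 64.801 = 668.99 kPa.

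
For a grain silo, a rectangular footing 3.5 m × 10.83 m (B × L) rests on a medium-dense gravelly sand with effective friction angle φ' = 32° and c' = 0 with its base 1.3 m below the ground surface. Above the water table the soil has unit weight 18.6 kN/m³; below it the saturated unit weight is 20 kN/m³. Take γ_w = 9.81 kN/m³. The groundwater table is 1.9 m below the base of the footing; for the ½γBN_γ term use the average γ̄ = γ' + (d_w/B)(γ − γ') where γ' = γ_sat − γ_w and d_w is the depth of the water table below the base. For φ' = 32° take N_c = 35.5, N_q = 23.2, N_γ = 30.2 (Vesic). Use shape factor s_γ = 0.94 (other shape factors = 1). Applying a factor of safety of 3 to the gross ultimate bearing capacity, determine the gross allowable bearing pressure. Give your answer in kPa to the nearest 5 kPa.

q_all ≈ 430 kPa

Effective surcharge at the founding depth q = γ·D_f = 18.6 × 1.3 = 24.18 kPa.
With d_w = 1.9 m < B, γ̄ = 10.19 + (1.9/3.5) × (18.6 − 10.19) = 14.755 kN/m³.
q_ult = q·N_q + 0.5·γ·B·N_γ·s_γ
     = 24.18 × 23.2 + 0.5 × 14.755 × 3.5 × 30.2 × 0.94
     = 560.98 + 733.03 = 1294 kPa.
q_all = q_ult / FS = 1294 / 3 = 431.34 kPa.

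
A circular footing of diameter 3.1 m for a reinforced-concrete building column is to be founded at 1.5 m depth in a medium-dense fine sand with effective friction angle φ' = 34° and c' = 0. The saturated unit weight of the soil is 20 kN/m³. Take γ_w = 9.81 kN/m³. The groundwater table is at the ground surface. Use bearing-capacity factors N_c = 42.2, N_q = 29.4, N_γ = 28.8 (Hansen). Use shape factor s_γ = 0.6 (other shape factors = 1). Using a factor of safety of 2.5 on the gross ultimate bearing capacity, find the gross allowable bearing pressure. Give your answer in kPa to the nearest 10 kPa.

γ' = 20 − 9.81 = 10.19 kN/m³ (submerged throughout). q = 10.19 × 1.5 = 15.285 kPa; the same γ' applies in the ½γBN_γ term.
q·N_q = 15.285 × 29.4 = 449.38 kPa
0.5·γ·B·N_γ·s_γ = 0.5 × 10.19 × 3.1 × 28.8 × 0.6 = 272.93 kPa
q_ult = 449.38 + 272.93 = 722.31 kPa.
q_all = 722.31 / 2.5 = 288.92 kPa.

q_all ≈ 290 kPa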